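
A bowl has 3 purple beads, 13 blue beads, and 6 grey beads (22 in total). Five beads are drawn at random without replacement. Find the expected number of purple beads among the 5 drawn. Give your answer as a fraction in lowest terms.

By linearity of expectation, E[X] = Σ P(draw i is purple); by symmetry each draw (even without replacement) has P(purple) = 3/22.
E[X] = 5 · 3/22 = 15/22 ≈ 0.6818.

15/22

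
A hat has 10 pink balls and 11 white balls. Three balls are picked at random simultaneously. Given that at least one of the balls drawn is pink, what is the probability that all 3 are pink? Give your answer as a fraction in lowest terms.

P(all 3 pink) = C(10,3)/C(21,3) = 12/133; P(at least one pink) = 1 − C(11,3)/C(21,3) = 233/266.
Since 'all 3 pink' ⊆ 'at least one pink', P(all 3 | at least one) = 12/133 / 233/266 = 24/233 ≈ 0.1030.

24/233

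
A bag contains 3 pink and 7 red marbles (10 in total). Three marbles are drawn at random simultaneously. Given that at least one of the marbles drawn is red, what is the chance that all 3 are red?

5/17

P(all 3 red) = C(7,3)/C(10,3) = 7/24; P(at least one red) = 1 − C(3,3)/C(10,3) = 119/120.
Since 'all 3 red' ⊆ 'at least one red', P(all 3 | at least one) = 7/24 / 119/120 = 5/17 ≈ 0.2941.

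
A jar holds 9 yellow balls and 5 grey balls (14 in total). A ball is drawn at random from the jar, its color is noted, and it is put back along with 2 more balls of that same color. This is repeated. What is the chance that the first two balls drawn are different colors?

Either grey then yellow, or yellow then grey; after the first draw the total is 16.
P = (5/14)·(9/16) + (9/14)·(5/16) = 45/112 ≈ 0.4018.

45/112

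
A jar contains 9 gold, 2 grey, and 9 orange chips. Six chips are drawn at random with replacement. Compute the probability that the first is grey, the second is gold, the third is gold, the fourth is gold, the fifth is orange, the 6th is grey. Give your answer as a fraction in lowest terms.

6561/16000000

Multiply the conditional probability of each draw in order, with replacement (the composition resets each draw).
P = (2/20) · (9/20) · (9/20) · (9/20) · (9/20) · (2/20) = 6561/16000000 ≈ 0.0004.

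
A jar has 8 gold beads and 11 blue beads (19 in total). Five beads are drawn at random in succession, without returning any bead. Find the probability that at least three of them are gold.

217/646

Sum the hypergeometric tail for j = 3,…,5 gold beads.
Favorable = C(8,3)·C(11,2) + C(8,4)·C(11,1) + C(8,5)·C(11,0) = 3906; total = C(19,5) = 11628.
P = 3906/11628 = 217/646 ≈ 0.3359.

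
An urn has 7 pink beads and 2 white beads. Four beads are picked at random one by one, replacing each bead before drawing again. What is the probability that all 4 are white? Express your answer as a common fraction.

16/6561

Multiply the conditional probability of each draw in order, with replacement (the composition resets each draw).
P = (2/9) · (2/9) · (2/9) · (2/9) = 16/6561 ≈ 0.0024.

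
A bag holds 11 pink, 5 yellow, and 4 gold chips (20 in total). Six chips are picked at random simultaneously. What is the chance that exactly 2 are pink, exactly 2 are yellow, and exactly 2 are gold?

55/646

Unordered draws without replacement: count favorable combinations over C(20,6).
Favorable = C(11,2) · C(5,2) · C(4,2) = 3300; total = C(20,6) = 38760.
P = 3300/38760 = 55/646 ≈ 0.0851.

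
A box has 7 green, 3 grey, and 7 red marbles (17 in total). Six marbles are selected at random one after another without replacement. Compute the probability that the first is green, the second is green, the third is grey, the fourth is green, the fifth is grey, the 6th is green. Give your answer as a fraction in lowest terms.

1/1768

Multiply the conditional probability of each draw in order, without replacement, so each draw removes one from its color and from the total.
P = (7/17) · (6/16) · (3/15) · (5/14) · (2/13) · (4/12) = 1/1768 ≈ 0.0006.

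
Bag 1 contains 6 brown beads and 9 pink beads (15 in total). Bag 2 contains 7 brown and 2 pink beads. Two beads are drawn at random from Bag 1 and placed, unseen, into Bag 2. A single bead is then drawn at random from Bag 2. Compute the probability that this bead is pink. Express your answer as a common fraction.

Condition on how many of the transferred beads are pink (from Bag 1: 9 pink of 15; then Bag 2 has 11 total).
  0 pink: C(9,0)C(6,2)/C(15,2) = 1/7; then P = 2/11
  1 pink: C(9,1)C(6,1)/C(15,2) = 18/35; then P = 3/11
  2 pink: C(9,2)C(6,0)/C(15,2) = 12/35; then P = 4/11
P(pink from Bag 2) = 16/55 ≈ 0.2909.

16/55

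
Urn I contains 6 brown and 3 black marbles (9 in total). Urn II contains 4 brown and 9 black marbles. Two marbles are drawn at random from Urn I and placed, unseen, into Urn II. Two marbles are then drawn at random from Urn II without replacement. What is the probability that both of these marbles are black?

101/252

Condition on how many of the transferred marbles are black (from Urn I: 3 black of 9; then Urn II has 15 total).
  0 black: C(3,0)C(6,2)/C(9,2) = 5/12; then P = C(9,2)/C(15,2) = 12/35
  1 black: C(3,1)C(6,1)/C(9,2) = 1/2; then P = C(10,2)/C(15,2) = 3/7
  2 black: C(3,2)C(6,0)/C(9,2) = 1/12; then P = C(11,2)/C(15,2) = 11/21
P(both black) = 101/252 ≈ 0.4008.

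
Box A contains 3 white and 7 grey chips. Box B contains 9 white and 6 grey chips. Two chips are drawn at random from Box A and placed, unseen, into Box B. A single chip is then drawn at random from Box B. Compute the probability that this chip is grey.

Condition on how many of the transferred chips are grey (from Box A: 7 grey of 10; then Box B has 17 total).
  0 grey: C(7,0)C(3,2)/C(10,2) = 1/15; then P = 6/17
  1 grey: C(7,1)C(3,1)/C(10,2) = 7/15; then P = 7/17
  2 grey: C(7,2)C(3,0)/C(10,2) = 7/15; then P = 8/17
P(grey from Box B) = 37/85 ≈ 0.4353.

37/85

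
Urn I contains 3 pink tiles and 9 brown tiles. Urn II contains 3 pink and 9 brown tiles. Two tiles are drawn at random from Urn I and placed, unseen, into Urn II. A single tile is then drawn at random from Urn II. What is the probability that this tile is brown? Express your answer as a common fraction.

3/4

Condition on how many of the transferred tiles are brown (from Urn I: 9 brown of 12; then Urn II has 14 total).
  0 brown: C(9,0)C(3,2)/C(12,2) = 1/22; then P = 9/14
  1 brown: C(9,1)C(3,1)/C(12,2) = 9/22; then P = 10/14
  2 brown: C(9,2)C(3,0)/C(12,2) = 6/11; then P = 11/14
P(brown from Urn II) = 3/4 ≈ 0.7500.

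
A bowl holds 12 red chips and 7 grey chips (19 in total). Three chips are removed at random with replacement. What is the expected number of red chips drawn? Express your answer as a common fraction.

36/19

By linearity of expectation, E[X] = Σ P(draw i is red); each independent draw has P(red) = 12/19.
E[X] = 3 · 12/19 = 36/19 ≈ 1.8947.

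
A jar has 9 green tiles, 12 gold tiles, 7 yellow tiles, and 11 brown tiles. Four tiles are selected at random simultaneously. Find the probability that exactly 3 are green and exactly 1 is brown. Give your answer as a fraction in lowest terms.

Unordered draws without replacement: count favorable combinations over C(39,4).
Favorable = C(9,3) · C(12,0) · C(7,0) · C(11,1) = 924; total = C(39,4) = 82251.
P = 924/82251 = 308/27417 ≈ 0.0112.

308/27417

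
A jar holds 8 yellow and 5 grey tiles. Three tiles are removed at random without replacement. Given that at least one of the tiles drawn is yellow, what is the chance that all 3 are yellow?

P(all 3 yellow) = C(8,3)/C(13,3) = 28/143; P(at least one yellow) = 1 − C(5,3)/C(13,3) = 138/143.
Since 'all 3 yellow' ⊆ 'at least one yellow', P(all 3 | at least one) = 28/143 / 138/143 = 14/69 ≈ 0.2029.

14/69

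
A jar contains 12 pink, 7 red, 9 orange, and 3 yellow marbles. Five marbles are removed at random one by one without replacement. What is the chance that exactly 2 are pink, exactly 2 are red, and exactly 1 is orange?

66/899

Unordered draws without replacement: count favorable combinations over C(31,5).
Favorable = C(12,2) · C(7,2) · C(9,1) · C(3,0) = 12474; total = C(31,5) = 169911.
P = 12474/169911 = 66/899 ≈ 0.0734.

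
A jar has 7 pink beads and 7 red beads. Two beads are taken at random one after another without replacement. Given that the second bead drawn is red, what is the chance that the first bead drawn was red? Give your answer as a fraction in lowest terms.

P(first=red and the second bead drawn is red) = (7/14)·(6/13) = 3/13.
P(the second bead drawn is red) = Σ over first color = 7/26 + 3/13 = 1/2.
By Bayes, P(first=red | the second bead drawn is red) = 3/13 / 1/2 = 6/13 ≈ 0.4615.

6/13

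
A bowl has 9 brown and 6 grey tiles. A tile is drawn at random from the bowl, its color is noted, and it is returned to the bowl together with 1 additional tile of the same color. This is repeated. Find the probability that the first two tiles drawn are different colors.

Either grey then brown, or brown then grey; after the first draw the total is 16.
P = (6/15)·(9/16) + (9/15)·(6/16) = 9/20 ≈ 0.4500.

9/20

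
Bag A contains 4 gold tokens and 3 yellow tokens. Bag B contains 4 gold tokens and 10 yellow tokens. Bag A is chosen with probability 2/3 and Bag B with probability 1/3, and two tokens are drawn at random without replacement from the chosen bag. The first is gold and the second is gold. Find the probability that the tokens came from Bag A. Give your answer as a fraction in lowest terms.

26/29

P(E | Bag A) = 2/7; P(E | Bag B) = 6/91.
P(E) = 2/3·2/7 + 1/3·6/91 = 58/273.
By Bayes' rule, P(Bag A | E) = 4/21 / 58/273 = 26/29 ≈ 0.8966.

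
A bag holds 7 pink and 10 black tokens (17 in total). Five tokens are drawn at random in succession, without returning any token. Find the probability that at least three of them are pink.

Sum the hypergeometric tail for j = 3,…,5 pink tokens.
Favorable = C(7,3)·C(10,2) + C(7,4)·C(10,1) + C(7,5)·C(10,0) = 1946; total = C(17,5) = 6188.
P = 1946/6188 = 139/442 ≈ 0.3145.

139/442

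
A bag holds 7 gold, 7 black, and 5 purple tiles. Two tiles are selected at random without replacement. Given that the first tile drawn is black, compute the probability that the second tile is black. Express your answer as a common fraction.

1/3

After removing 1 black, the bag has 6 black out of 18 remaining.
P(second is black | given) = 6/18 = 1/3 ≈ 0.3333.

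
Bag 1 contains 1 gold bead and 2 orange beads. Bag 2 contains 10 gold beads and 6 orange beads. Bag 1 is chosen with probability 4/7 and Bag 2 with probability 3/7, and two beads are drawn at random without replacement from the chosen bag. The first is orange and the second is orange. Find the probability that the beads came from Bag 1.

32/41

P(E | Bag 1) = 1/3; P(E | Bag 2) = 1/8.
P(E) = 4/7·1/3 + 3/7·1/8 = 41/168.
By Bayes' rule, P(Bag 1 | E) = 4/21 / 41/168 = 32/41 ≈ 0.7805.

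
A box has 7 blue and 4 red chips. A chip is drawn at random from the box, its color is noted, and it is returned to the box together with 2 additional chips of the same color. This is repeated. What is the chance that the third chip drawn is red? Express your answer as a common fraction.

Sum over the four possibilities for the first two draws (red/not-red each), tracking how the red count and total change by +2 per draw.
P(third is red) = 4/11 ≈ 0.3636. (In a Pólya urn every draw has the same marginal probability 4/11.)

4/11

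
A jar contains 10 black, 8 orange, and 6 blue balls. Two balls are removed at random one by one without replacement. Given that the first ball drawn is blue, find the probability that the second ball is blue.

5/23

After removing 1 blue, the jar has 5 blue out of 23 remaining.
P(second is blue | given) = 5/23 ≈ 0.2174.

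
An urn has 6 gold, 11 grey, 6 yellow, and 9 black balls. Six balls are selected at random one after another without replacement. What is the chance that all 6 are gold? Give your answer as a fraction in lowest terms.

1/906192

Unordered draws without replacement: count favorable combinations over C(32,6).
Favorable = C(6,6) · C(11,0) · C(6,0) · C(9,0) = 1; total = C(32,6) = 906192.
P = 1/906192 = 1/906192 ≈ 0.0000.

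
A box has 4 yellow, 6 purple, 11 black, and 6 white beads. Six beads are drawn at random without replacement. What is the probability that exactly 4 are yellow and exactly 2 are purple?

Unordered draws without replacement: count favorable combinations over C(27,6).
Favorable = C(4,4) · C(6,2) · C(11,0) · C(6,0) = 15; total = C(27,6) = 296010.
P = 15/296010 = 1/19734 ≈ 0.0001.

1/19734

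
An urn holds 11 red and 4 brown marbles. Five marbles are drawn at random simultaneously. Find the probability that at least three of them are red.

12/13

Sum the hypergeometric tail for j = 3,…,5 red marbles.
Favorable = C(11,3)·C(4,2) + C(11,4)·C(4,1) + C(11,5)·C(4,0) = 2772; total = C(15,5) = 3003.
P = 2772/3003 = 12/13 ≈ 0.9231.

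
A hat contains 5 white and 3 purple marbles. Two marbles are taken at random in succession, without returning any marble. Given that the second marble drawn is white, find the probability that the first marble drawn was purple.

P(first=purple and the second marble drawn is white) = (3/8)·(5/7) = 15/56.
P(the second marble drawn is white) = Σ over first color = 5/14 + 15/56 = 5/8.
By Bayes, P(first=purple | the second marble drawn is white) = 15/56 / 5/8 = 3/7 ≈ 0.4286.

3/7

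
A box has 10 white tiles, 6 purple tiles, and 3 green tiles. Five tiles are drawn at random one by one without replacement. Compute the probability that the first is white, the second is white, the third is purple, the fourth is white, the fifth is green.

Multiply the conditional probability of each draw in order, without replacement, so each draw removes one from its color and from the total.
P = (10/19) · (9/18) · (6/17) · (8/16) · (3/15) = 3/323 ≈ 0.0093.

3/323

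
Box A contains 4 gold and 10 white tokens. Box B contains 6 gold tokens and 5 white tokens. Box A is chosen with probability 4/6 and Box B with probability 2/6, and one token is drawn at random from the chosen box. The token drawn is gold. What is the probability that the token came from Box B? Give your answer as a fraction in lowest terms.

21/43

P(gold | Box A) = 2/7; P(gold | Box B) = 6/11.
P(gold) = 2/3·2/7 + 1/3·6/11 = 86/231.
By Bayes' rule, P(Box B | gold) = 2/11 / 86/231 = 21/43 ≈ 0.4884.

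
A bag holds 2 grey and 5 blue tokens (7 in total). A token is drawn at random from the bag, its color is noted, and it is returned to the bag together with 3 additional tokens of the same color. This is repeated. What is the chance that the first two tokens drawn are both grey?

1/7

After a grey draw the bag holds 5 grey out of 10.
P = (2/7)·(5/10) = 1/7 ≈ 0.1429.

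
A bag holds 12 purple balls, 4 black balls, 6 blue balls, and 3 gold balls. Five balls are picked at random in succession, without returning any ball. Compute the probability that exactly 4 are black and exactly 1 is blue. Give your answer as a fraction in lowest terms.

1/8855

Unordered draws without replacement: count favorable combinations over C(25,5).
Favorable = C(12,0) · C(4,4) · C(6,1) · C(3,0) = 6; total = C(25,5) = 53130.
P = 6/53130 = 1/8855 ≈ 0.0001.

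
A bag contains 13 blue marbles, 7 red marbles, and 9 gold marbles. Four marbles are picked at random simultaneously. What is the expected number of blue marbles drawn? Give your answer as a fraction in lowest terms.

52/29

By linearity of expectation, E[X] = Σ P(draw i is blue); by symmetry each draw (even without replacement) has P(blue) = 13/29.
E[X] = 4 · 13/29 = 52/29 ≈ 1.7931.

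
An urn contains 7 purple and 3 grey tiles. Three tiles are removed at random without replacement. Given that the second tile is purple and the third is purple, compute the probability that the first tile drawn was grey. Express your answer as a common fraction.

P(first=grey and the second tile is purple and the third is purple) = (3/10)·(7/9)·(6/8) = 7/40.
P(E) = Σ over first color = 7/24 + 7/40 = 7/15.
By Bayes, P(first=grey | E) = 7/40 / 7/15 = 3/8 ≈ 0.3750.

3/8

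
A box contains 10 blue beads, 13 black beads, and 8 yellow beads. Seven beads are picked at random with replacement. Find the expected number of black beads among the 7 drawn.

91/31

By linearity of expectation, E[X] = Σ P(draw i is black); each independent draw has P(black) = 13/31.
E[X] = 7 · 13/31 = 91/31 ≈ 2.9355.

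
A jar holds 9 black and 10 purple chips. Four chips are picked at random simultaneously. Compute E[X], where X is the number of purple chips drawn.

By linearity of expectation, E[X] = Σ P(draw i is purple); by symmetry each draw (even without replacement) has P(purple) = 10/19.
E[X] = 4 · 10/19 = 40/19 ≈ 2.1053.

40/19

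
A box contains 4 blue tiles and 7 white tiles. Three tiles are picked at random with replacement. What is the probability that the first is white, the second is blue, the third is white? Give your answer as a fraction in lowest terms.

196/1331

Multiply the conditional probability of each draw in order, with replacement (the composition resets each draw).
P = (7/11) · (4/11) · (7/11) = 196/1331 ≈ 0.1473.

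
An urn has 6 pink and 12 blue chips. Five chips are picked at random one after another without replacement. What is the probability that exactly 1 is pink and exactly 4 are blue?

Unordered draws without replacement: count favorable combinations over C(18,5).
Favorable = C(6,1) · C(12,4) = 2970; total = C(18,5) = 8568.
P = 2970/8568 = 165/476 ≈ 0.3466.

165/476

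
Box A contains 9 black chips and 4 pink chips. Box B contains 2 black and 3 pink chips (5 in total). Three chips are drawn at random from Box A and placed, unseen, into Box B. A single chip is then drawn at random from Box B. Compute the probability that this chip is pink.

51/104

Condition on how many of the transferred chips are pink (from Box A: 4 pink of 13; then Box B has 8 total).
  0 pink: C(4,0)C(9,3)/C(13,3) = 42/143; then P = 3/8
  1 pink: C(4,1)C(9,2)/C(13,3) = 72/143; then P = 4/8
  2 pink: C(4,2)C(9,1)/C(13,3) = 27/143; then P = 5/8
  3 pink: C(4,3)C(9,0)/C(13,3) = 2/143; then P = 6/8
P(pink from Box B) = 51/104 ≈ 0.4904.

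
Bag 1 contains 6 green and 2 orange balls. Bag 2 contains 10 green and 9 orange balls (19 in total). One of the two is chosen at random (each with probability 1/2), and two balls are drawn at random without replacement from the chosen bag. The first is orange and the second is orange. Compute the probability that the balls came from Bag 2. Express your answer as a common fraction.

112/131

P(E | Bag 1) = 1/28; P(E | Bag 2) = 4/19.
P(E) = 1/2·1/28 + 1/2·4/19 = 131/1064.
By Bayes' rule, P(Bag 2 | E) = 2/19 / 131/1064 = 112/131 ≈ 0.8550.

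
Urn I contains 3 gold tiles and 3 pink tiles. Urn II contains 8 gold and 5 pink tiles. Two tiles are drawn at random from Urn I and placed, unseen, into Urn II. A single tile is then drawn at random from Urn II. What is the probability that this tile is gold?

Condition on how many of the transferred tiles are gold (from Urn I: 3 gold of 6; then Urn II has 15 total).
  0 gold: C(3,0)C(3,2)/C(6,2) = 1/5; then P = 8/15
  1 gold: C(3,1)C(3,1)/C(6,2) = 3/5; then P = 9/15
  2 gold: C(3,2)C(3,0)/C(6,2) = 1/5; then P = 10/15
P(gold from Urn II) = 3/5 ≈ 0.6000.

3/5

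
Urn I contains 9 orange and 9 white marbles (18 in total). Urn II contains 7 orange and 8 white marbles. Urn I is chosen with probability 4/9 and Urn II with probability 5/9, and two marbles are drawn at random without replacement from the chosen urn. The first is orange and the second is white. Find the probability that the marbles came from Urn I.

P(E | Urn I) = 9/34; P(E | Urn II) = 4/15.
P(E) = 4/9·9/34 + 5/9·4/15 = 122/459.
By Bayes' rule, P(Urn I | E) = 2/17 / 122/459 = 27/61 ≈ 0.4426.

27/61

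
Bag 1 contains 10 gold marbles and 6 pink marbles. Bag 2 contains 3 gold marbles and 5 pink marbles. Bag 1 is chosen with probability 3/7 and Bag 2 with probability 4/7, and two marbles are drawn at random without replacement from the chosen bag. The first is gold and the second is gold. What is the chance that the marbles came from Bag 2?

8/29

P(E | Bag 1) = 3/8; P(E | Bag 2) = 3/28.
P(E) = 3/7·3/8 + 4/7·3/28 = 87/392.
By Bayes' rule, P(Bag 2 | E) = 3/49 / 87/392 = 8/29 ≈ 0.2759.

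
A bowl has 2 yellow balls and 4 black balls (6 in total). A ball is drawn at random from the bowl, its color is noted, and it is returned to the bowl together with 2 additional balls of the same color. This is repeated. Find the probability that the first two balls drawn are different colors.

Either yellow then black, or black then yellow; after the first draw the total is 8.
P = (2/6)·(4/8) + (4/6)·(2/8) = 1/3 ≈ 0.3333.

1/3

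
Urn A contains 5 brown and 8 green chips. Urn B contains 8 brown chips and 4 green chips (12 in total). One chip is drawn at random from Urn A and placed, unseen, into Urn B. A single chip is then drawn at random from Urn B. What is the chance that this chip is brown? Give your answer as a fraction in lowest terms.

109/169

Condition on how many of the transferred chips are brown (from Urn A: 5 brown of 13; then Urn B has 13 total).
  0 brown: C(5,0)C(8,1)/C(13,1) = 8/13; then P = 8/13
  1 brown: C(5,1)C(8,0)/C(13,1) = 5/13; then P = 9/13
P(brown from Urn B) = 109/169 ≈ 0.6450.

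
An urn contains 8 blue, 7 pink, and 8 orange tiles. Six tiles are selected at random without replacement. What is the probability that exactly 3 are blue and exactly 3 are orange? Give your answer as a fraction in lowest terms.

Unordered draws without replacement: count favorable combinations over C(23,6).
Favorable = C(8,3) · C(7,0) · C(8,3) = 3136; total = C(23,6) = 100947.
P = 3136/100947 = 448/14421 ≈ 0.0311.

448/14421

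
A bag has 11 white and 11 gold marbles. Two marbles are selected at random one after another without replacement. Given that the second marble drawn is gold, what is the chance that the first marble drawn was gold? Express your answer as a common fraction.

10/21

P(first=gold and the second marble drawn is gold) = (11/22)·(10/21) = 5/21.
P(the second marble drawn is gold) = Σ over first color = 11/42 + 5/21 = 1/2.
By Bayes, P(first=gold | the second marble drawn is gold) = 5/21 / 1/2 = 10/21 ≈ 0.4762.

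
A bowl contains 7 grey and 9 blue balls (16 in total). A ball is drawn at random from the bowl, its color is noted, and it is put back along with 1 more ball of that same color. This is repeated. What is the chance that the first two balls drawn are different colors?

Either blue then grey, or grey then blue; after the first draw the total is 17.
P = (9/16)·(7/17) + (7/16)·(9/17) = 63/136 ≈ 0.4632.

63/136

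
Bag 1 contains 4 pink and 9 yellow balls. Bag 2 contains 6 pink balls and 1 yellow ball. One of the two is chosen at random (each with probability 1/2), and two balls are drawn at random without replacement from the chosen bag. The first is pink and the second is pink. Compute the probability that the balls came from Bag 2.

P(E | Bag 1) = 1/13; P(E | Bag 2) = 5/7.
P(E) = 1/2·1/13 + 1/2·5/7 = 36/91.
By Bayes' rule, P(Bag 2 | E) = 5/14 / 36/91 = 65/72 ≈ 0.9028.

65/72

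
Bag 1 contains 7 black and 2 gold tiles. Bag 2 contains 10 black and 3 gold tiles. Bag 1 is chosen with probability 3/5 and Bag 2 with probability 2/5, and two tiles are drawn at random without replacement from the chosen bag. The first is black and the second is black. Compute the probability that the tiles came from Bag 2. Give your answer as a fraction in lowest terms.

60/151

P(E | Bag 1) = 7/12; P(E | Bag 2) = 15/26.
P(E) = 3/5·7/12 + 2/5·15/26 = 151/260.
By Bayes' rule, P(Bag 2 | E) = 3/13 / 151/260 = 60/151 ≈ 0.3974.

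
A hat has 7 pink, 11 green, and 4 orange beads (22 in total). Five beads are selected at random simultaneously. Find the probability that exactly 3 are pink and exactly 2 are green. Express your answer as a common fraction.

25/342

Unordered draws without replacement: count favorable combinations over C(22,5).
Favorable = C(7,3) · C(11,2) · C(4,0) = 1925; total = C(22,5) = 26334.
P = 1925/26334 = 25/342 ≈ 0.0731.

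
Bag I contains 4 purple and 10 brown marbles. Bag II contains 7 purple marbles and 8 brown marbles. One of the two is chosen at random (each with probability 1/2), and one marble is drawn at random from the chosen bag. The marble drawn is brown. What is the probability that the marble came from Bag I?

P(brown | Bag I) = 5/7; P(brown | Bag II) = 8/15.
P(brown) = 1/2·5/7 + 1/2·8/15 = 131/210.
By Bayes' rule, P(Bag I | brown) = 5/14 / 131/210 = 75/131 ≈ 0.5725.

75/131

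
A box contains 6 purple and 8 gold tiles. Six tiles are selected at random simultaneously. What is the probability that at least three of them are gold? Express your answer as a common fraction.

362/429

Sum the hypergeometric tail for j = 3,…,6 gold tiles.
Favorable = C(8,3)·C(6,3) + C(8,4)·C(6,2) + C(8,5)·C(6,1) + C(8,6)·C(6,0) = 2534; total = C(14,6) = 3003.
P = 2534/3003 = 362/429 ≈ 0.8438.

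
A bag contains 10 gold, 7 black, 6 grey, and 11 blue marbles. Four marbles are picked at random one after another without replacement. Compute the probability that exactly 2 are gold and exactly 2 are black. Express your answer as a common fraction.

945/46376

Unordered draws without replacement: count favorable combinations over C(34,4).
Favorable = C(10,2) · C(7,2) · C(6,0) · C(11,0) = 945; total = C(34,4) = 46376.
P = 945/46376 = 945/46376 ≈ 0.0204.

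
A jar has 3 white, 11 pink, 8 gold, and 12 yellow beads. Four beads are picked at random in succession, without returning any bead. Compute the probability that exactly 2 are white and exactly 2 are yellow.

Unordered draws without replacement: count favorable combinations over C(34,4).
Favorable = C(3,2) · C(11,0) · C(8,0) · C(12,2) = 198; total = C(34,4) = 46376.
P = 198/46376 = 9/2108 ≈ 0.0043.

9/2108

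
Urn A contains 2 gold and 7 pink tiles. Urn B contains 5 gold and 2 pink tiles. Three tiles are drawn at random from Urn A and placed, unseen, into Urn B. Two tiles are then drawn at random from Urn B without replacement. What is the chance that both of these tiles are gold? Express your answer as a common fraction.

Condition on how many of the transferred tiles are gold (from Urn A: 2 gold of 9; then Urn B has 10 total).
  0 gold: C(2,0)C(7,3)/C(9,3) = 5/12; then P = C(5,2)/C(10,2) = 2/9
  1 gold: C(2,1)C(7,2)/C(9,3) = 1/2; then P = C(6,2)/C(10,2) = 1/3
  2 gold: C(2,2)C(7,1)/C(9,3) = 1/12; then P = C(7,2)/C(10,2) = 7/15
P(both gold) = 161/540 ≈ 0.2981.

161/540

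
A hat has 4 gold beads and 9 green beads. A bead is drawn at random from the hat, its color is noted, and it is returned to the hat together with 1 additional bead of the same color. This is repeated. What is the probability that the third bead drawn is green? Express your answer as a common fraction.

Sum over the four possibilities for the first two draws (green/not-green each), tracking how the green count and total change by +1 per draw.
P(third is green) = 9/13 ≈ 0.6923. (In a Pólya urn every draw has the same marginal probability 9/13.)

9/13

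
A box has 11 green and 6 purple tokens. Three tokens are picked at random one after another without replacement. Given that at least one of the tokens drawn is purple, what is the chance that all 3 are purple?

4/103

P(all 3 purple) = C(6,3)/C(17,3) = 1/34; P(at least one purple) = 1 − C(11,3)/C(17,3) = 103/136.
Since 'all 3 purple' ⊆ 'at least one purple', P(all 3 | at least one) = 1/34 / 103/136 = 4/103 ≈ 0.0388.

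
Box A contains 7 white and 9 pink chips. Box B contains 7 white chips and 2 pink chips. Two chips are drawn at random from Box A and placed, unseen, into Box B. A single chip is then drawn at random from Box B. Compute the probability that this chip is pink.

Condition on how many of the transferred chips are pink (from Box A: 9 pink of 16; then Box B has 11 total).
  0 pink: C(9,0)C(7,2)/C(16,2) = 7/40; then P = 2/11
  1 pink: C(9,1)C(7,1)/C(16,2) = 21/40; then P = 3/11
  2 pink: C(9,2)C(7,0)/C(16,2) = 3/10; then P = 4/11
P(pink from Box B) = 25/88 ≈ 0.2841.

25/88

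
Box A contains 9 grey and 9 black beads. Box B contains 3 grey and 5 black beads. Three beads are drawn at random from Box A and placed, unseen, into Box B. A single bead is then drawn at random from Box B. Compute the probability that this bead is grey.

Condition on how many of the transferred beads are grey (from Box A: 9 grey of 18; then Box B has 11 total).
  0 grey: C(9,0)C(9,3)/C(18,3) = 7/68; then P = 3/11
  1 grey: C(9,1)C(9,2)/C(18,3) = 27/68; then P = 4/11
  2 grey: C(9,2)C(9,1)/C(18,3) = 27/68; then P = 5/11
  3 grey: C(9,3)C(9,0)/C(18,3) = 7/68; then P = 6/11
P(grey from Box B) = 9/22 ≈ 0.4091.

9/22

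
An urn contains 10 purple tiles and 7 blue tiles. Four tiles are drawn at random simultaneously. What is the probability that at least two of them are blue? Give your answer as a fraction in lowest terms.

Sum the hypergeometric tail for j = 2,…,4 blue tiles.
Favorable = C(7,2)·C(10,2) + C(7,3)·C(10,1) + C(7,4)·C(10,0) = 1330; total = C(17,4) = 2380.
P = 1330/2380 = 19/34 ≈ 0.5588.

19/34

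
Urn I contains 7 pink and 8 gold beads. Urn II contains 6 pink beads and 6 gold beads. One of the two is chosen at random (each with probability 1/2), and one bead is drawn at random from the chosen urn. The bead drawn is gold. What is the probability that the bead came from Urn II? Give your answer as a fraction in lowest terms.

15/31

P(gold | Urn I) = 8/15; P(gold | Urn II) = 1/2.
P(gold) = 1/2·8/15 + 1/2·1/2 = 31/60.
By Bayes' rule, P(Urn II | gold) = 1/4 / 31/60 = 15/31 ≈ 0.4839.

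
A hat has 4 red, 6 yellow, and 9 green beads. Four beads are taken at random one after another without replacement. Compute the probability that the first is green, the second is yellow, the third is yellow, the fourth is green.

Multiply the conditional probability of each draw in order, without replacement, so each draw removes one from its color and from the total.
P = (9/19) · (6/18) · (5/17) · (8/16) = 15/646 ≈ 0.0232.

15/646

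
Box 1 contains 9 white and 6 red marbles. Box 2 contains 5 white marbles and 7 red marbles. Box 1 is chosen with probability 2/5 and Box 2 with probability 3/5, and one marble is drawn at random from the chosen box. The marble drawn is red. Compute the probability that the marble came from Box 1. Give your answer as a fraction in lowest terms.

16/51

P(red | Box 1) = 2/5; P(red | Box 2) = 7/12.
P(red) = 2/5·2/5 + 3/5·7/12 = 51/100.
By Bayes' rule, P(Box 1 | red) = 4/25 / 51/100 = 16/51 ≈ 0.3137.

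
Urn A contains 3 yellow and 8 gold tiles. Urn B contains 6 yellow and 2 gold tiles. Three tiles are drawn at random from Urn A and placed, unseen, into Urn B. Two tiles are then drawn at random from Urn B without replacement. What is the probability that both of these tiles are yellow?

1104/3025

Condition on how many of the transferred tiles are yellow (from Urn A: 3 yellow of 11; then Urn B has 11 total).
  0 yellow: C(3,0)C(8,3)/C(11,3) = 56/165; then P = C(6,2)/C(11,2) = 3/11
  1 yellow: C(3,1)C(8,2)/C(11,3) = 28/55; then P = C(7,2)/C(11,2) = 21/55
  2 yellow: C(3,2)C(8,1)/C(11,3) = 8/55; then P = C(8,2)/C(11,2) = 28/55
  3 yellow: C(3,3)C(8,0)/C(11,3) = 1/165; then P = C(9,2)/C(11,2) = 36/55
P(both yellow) = 1104/3025 ≈ 0.3650.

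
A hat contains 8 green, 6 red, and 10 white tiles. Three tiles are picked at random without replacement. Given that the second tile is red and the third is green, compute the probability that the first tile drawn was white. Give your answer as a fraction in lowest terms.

P(first=white and the second tile is red and the third is green) = (10/24)·(6/23)·(8/22) = 10/253.
P(E) = Σ over first color = 7/253 + 5/253 + 10/253 = 2/23.
By Bayes, P(first=white | E) = 10/253 / 2/23 = 5/11 ≈ 0.4545.

5/11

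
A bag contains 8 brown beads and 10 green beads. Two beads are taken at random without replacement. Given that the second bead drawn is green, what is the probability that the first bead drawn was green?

P(first=green and the second bead drawn is green) = (10/18)·(9/17) = 5/17.
P(the second bead drawn is green) = Σ over first color = 40/153 + 5/17 = 5/9.
By Bayes, P(first=green | the second bead drawn is green) = 5/17 / 5/9 = 9/17 ≈ 0.5294.

9/17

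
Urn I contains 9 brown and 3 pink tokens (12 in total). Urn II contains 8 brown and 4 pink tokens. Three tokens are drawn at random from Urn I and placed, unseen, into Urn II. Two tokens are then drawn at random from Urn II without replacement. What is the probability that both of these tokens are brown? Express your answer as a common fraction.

524/1155

Condition on how many of the transferred tokens are brown (from Urn I: 9 brown of 12; then Urn II has 15 total).
  0 brown: C(9,0)C(3,3)/C(12,3) = 1/220; then P = C(8,2)/C(15,2) = 4/15
  1 brown: C(9,1)C(3,2)/C(12,3) = 27/220; then P = C(9,2)/C(15,2) = 12/35
  2 brown: C(9,2)C(3,1)/C(12,3) = 27/55; then P = C(10,2)/C(15,2) = 3/7
  3 brown: C(9,3)C(3,0)/C(12,3) = 21/55; then P = C(11,2)/C(15,2) = 11/21
P(both brown) = 524/1155 ≈ 0.4537.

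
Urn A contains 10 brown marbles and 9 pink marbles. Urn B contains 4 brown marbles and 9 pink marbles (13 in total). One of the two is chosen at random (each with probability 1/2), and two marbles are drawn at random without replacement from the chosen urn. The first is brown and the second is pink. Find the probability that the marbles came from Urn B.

57/122

P(E | Urn A) = 5/19; P(E | Urn B) = 3/13.
P(E) = 1/2·5/19 + 1/2·3/13 = 61/247.
By Bayes' rule, P(Urn B | E) = 3/26 / 61/247 = 57/122 ≈ 0.4672.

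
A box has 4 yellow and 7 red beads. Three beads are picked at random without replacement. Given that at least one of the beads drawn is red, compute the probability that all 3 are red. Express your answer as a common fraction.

P(all 3 red) = C(7,3)/C(11,3) = 7/33; P(at least one red) = 1 − C(4,3)/C(11,3) = 161/165.
Since 'all 3 red' ⊆ 'at least one red', P(all 3 | at least one) = 7/33 / 161/165 = 5/23 ≈ 0.2174.

5/23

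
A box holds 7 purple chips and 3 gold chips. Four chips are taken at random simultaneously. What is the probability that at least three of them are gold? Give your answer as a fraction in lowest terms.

1/30

Sum the hypergeometric tail for j = 3,…,3 gold chips.
Favorable = C(3,3)·C(7,1) = 7; total = C(10,4) = 210.
P = 7/210 = 1/30 ≈ 0.0333.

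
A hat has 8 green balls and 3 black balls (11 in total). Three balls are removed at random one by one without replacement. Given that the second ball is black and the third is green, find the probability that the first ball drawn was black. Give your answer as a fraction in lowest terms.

2/9

P(first=black and the second ball is black and the third is green) = (3/11)·(2/10)·(8/9) = 8/165.
P(E) = Σ over first color = 28/165 + 8/165 = 12/55.
By Bayes, P(first=black | E) = 8/165 / 12/55 = 2/9 ≈ 0.2222.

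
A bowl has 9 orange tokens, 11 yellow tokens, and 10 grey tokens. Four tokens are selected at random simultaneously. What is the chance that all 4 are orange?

2/435

Unordered draws without replacement: count favorable combinations over C(30,4).
Favorable = C(9,4) · C(11,0) · C(10,0) = 126; total = C(30,4) = 27405.
P = 126/27405 = 2/435 ≈ 0.0046.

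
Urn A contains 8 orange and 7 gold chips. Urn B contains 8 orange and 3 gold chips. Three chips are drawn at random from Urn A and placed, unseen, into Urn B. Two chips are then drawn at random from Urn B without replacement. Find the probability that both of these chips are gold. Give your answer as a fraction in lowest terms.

Condition on how many of the transferred chips are gold (from Urn A: 7 gold of 15; then Urn B has 14 total).
  0 gold: C(7,0)C(8,3)/C(15,3) = 8/65; then P = C(3,2)/C(14,2) = 3/91
  1 gold: C(7,1)C(8,2)/C(15,3) = 28/65; then P = C(4,2)/C(14,2) = 6/91
  2 gold: C(7,2)C(8,1)/C(15,3) = 24/65; then P = C(5,2)/C(14,2) = 10/91
  3 gold: C(7,3)C(8,0)/C(15,3) = 1/13; then P = C(6,2)/C(14,2) = 15/91
P(both gold) = 3/35 ≈ 0.0857.

3/35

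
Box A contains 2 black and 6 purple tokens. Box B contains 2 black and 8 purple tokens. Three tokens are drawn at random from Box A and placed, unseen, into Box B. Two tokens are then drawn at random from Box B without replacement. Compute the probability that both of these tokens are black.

73/2184

Condition on how many of the transferred tokens are black (from Box A: 2 black of 8; then Box B has 13 total).
  0 black: C(2,0)C(6,3)/C(8,3) = 5/14; then P = C(2,2)/C(13,2) = 1/78
  1 black: C(2,1)C(6,2)/C(8,3) = 15/28; then P = C(3,2)/C(13,2) = 1/26
  2 black: C(2,2)C(6,1)/C(8,3) = 3/28; then P = C(4,2)/C(13,2) = 1/13
P(both black) = 73/2184 ≈ 0.0334.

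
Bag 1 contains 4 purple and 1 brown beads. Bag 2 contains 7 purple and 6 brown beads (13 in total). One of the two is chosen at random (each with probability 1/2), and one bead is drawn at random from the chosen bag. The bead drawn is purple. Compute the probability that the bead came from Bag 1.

52/87

P(purple | Bag 1) = 4/5; P(purple | Bag 2) = 7/13.
P(purple) = 1/2·4/5 + 1/2·7/13 = 87/130.
By Bayes' rule, P(Bag 1 | purple) = 2/5 / 87/130 = 52/87 ≈ 0.5977.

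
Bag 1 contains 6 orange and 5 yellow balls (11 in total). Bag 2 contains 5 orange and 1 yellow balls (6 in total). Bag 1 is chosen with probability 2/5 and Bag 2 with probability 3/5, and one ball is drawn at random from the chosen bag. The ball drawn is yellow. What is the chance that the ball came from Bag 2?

11/31

P(yellow | Bag 1) = 5/11; P(yellow | Bag 2) = 1/6.
P(yellow) = 2/5·5/11 + 3/5·1/6 = 31/110.
By Bayes' rule, P(Bag 2 | yellow) = 1/10 / 31/110 = 11/31 ≈ 0.3548.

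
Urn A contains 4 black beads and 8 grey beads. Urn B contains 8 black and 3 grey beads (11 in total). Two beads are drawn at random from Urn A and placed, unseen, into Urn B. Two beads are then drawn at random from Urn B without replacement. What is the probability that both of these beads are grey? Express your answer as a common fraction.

245/2574

Condition on how many of the transferred beads are grey (from Urn A: 8 grey of 12; then Urn B has 13 total).
  0 grey: C(8,0)C(4,2)/C(12,2) = 1/11; then P = C(3,2)/C(13,2) = 1/26
  1 grey: C(8,1)C(4,1)/C(12,2) = 16/33; then P = C(4,2)/C(13,2) = 1/13
  2 grey: C(8,2)C(4,0)/C(12,2) = 14/33; then P = C(5,2)/C(13,2) = 5/39
P(both grey) = 245/2574 ≈ 0.0952.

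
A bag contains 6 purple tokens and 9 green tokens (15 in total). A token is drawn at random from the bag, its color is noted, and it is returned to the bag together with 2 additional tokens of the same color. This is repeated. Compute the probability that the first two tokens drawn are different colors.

36/85

Either green then purple, or purple then green; after the first draw the total is 17.
P = (9/15)·(6/17) + (6/15)·(9/17) = 36/85 ≈ 0.4235.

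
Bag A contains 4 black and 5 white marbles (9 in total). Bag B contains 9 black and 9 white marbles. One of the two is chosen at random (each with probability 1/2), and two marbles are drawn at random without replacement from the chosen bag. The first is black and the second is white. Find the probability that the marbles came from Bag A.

85/166

P(E | Bag A) = 5/18; P(E | Bag B) = 9/34.
P(E) = 1/2·5/18 + 1/2·9/34 = 83/306.
By Bayes' rule, P(Bag A | E) = 5/36 / 83/306 = 85/166 ≈ 0.5120.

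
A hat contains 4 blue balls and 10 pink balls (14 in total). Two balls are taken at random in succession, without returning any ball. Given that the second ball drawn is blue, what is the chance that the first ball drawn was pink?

10/13

P(first=pink and the second ball drawn is blue) = (10/14)·(4/13) = 20/91.
P(the second ball drawn is blue) = Σ over first color = 6/91 + 20/91 = 2/7.
By Bayes, P(first=pink | the second ball drawn is blue) = 20/91 / 2/7 = 10/13 ≈ 0.7692.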